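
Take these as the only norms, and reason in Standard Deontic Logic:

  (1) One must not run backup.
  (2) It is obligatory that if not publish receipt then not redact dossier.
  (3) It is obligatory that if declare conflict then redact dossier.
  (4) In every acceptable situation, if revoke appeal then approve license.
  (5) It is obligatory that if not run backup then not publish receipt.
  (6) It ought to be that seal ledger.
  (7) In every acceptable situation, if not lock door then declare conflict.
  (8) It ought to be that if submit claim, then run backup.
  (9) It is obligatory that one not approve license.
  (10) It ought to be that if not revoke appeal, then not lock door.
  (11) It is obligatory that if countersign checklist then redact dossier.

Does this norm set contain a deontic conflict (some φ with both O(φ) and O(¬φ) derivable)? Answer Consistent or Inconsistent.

From premise 9 we have O(¬approve_license).
Premise 4, O(revoke_appeal → approve_license), contraposes to O(¬approve_license → ¬revoke_appeal); with O(¬approve_license) we get O(¬revoke_appeal).
Premise 10 is O(¬revoke_appeal → ¬lock_door); since O(¬revoke_appeal), deontic closure gives O(¬lock_door).
Premise 7 is O(¬lock_door → declare_conflict); since O(¬lock_door), deontic closure gives O(declare_conflict).
From O(declare_conflict) and premise 3, O(declare_conflict → redact_dossier), we obtain O(redact_dossier).
The contrapositive of premise 2 (O(¬publish_receipt → ¬redact_dossier)) is O(redact_dossier → publish_receipt), and O(redact_dossier) is already established, so O(publish_receipt).
The contrapositive of premise 5 (O(¬run_backup → ¬publish_receipt)) is O(publish_receipt → run_backup), and O(publish_receipt) is already established, so O(run_backup).
But premise 1, F(run_backup), means O(¬run_backup).
We now have both O(run_backup) and O(¬run_backup) — run_backup is simultaneously obligatory and forbidden, violating the D-axiom.

Inconsistent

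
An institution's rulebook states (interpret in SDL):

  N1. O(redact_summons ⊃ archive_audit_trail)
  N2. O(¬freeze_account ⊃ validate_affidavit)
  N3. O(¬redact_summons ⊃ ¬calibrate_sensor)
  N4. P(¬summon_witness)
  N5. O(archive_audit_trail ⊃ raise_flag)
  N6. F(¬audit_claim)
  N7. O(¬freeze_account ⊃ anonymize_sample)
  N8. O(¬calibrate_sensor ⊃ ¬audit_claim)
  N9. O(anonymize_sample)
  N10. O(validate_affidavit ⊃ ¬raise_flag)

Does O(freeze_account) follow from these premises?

Yes

Premise 6, F(¬audit_claim), is equivalent to O(audit_claim).
Premise 8, O(¬calibrate_sensor ⊃ ¬audit_claim), contraposes to O(audit_claim ⊃ calibrate_sensor); with O(audit_claim) we get O(calibrate_sensor).
Premise 3 is O(¬redact_summons ⊃ ¬calibrate_sensor); contrapositively O(calibrate_sensor ⊃ redact_summons). Since O(calibrate_sensor) holds, K gives O(redact_summons).
From O(redact_summons) and premise 1, O(redact_summons ⊃ archive_audit_trail), we obtain O(archive_audit_trail).
From O(archive_audit_trail) and premise 5, O(archive_audit_trail ⊃ raise_flag), we obtain O(raise_flag).
Premise 10 is O(validate_affidavit ⊃ ¬raise_flag); contrapositively O(raise_flag ⊃ ¬validate_affidavit). Since O(raise_flag) holds, K gives O(¬validate_affidavit).
The contrapositive of premise 2 (O(¬freeze_account ⊃ validate_affidavit)) is O(¬validate_affidavit ⊃ freeze_account), and O(¬validate_affidavit) is already established, so O(freeze_account).
Premises 4, 7, 9 do not contribute to this derivation.
So O(freeze_account) follows.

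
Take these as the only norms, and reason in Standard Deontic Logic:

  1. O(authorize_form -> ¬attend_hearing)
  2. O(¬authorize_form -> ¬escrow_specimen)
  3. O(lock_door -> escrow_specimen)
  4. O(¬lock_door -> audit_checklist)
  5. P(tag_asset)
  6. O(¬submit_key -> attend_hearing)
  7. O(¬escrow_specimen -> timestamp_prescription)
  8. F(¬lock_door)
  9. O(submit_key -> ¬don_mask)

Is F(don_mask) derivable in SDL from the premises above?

Yes

F(¬lock_door) at premise 8 means O(lock_door).
With premise 3, O(lock_door -> escrow_specimen), the K-axiom yields O(escrow_specimen).
The contrapositive of premise 2 (O(¬authorize_form -> ¬escrow_specimen)) is O(escrow_specimen -> authorize_form), and O(escrow_specimen) is already established, so O(authorize_form).
From O(authorize_form) and premise 1, O(authorize_form -> ¬attend_hearing), we obtain O(¬attend_hearing).
The contrapositive of premise 6 (O(¬submit_key -> attend_hearing)) is O(¬attend_hearing -> submit_key), and O(¬attend_hearing) is already established, so O(submit_key).
Premise 9 is O(submit_key -> ¬don_mask); since O(submit_key), deontic closure gives O(¬don_mask).
Premises 4, 5, 7 do not contribute to this derivation.
So O(¬don_mask) holds, i.e. F(don_mask). The claim follows.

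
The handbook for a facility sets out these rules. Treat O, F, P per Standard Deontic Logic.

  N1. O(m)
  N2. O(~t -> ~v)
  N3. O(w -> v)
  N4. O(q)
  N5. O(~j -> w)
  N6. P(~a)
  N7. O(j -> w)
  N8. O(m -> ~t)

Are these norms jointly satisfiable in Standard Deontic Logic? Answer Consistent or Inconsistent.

By case analysis on j: premise 7 gives O(j -> w) and premise 5 gives O(~j -> w), so O(w) either way.
With premise 3, O(w -> v), the K-axiom yields O(v).
The contrapositive of premise 2 (O(~t -> ~v)) is O(v -> t), and O(v) is already established, so O(t).
Premise 8 is O(m -> ~t); contrapositively O(t -> ~m). Since O(t) holds, K gives O(~m).
Yet premise 1 states O(m).
We now have both O(~m) and O(m) — m is simultaneously obligatory and forbidden, violating the D-axiom.

Inconsistent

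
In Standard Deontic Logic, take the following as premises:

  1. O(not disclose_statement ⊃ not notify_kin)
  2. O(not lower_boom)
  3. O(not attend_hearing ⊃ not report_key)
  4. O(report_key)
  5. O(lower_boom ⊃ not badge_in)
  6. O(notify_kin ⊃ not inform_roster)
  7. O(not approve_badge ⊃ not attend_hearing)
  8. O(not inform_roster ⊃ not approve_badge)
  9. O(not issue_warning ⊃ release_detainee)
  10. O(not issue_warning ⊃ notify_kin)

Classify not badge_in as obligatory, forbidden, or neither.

Neither

Premise 5 is O(lower_boom ⊃ not badge_in), but O(lower_boom) is not derivable from the premises, so it does not yield O(not badge_in).
No premise or chain of K-axiom applications forces O(not badge_in), and none forces O(badge_in). So not badge_in is neither obligatory nor forbidden under these norms.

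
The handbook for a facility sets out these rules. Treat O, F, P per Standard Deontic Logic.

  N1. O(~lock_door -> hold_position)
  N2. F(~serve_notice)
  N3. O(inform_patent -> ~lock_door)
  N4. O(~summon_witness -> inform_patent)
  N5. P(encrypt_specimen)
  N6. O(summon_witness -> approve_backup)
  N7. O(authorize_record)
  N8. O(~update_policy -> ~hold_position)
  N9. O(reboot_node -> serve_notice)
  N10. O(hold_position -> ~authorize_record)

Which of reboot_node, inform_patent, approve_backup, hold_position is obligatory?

approve_backup

From premise 7 we have O(authorize_record).
The contrapositive of premise 10 (O(hold_position -> ~authorize_record)) is O(authorize_record -> ~hold_position), and O(authorize_record) is already established, so O(~hold_position).
The contrapositive of premise 1 (O(~lock_door -> hold_position)) is O(~hold_position -> lock_door), and O(~hold_position) is already established, so O(lock_door).
Premise 3 is O(inform_patent -> ~lock_door); contrapositively O(lock_door -> ~inform_patent). Since O(lock_door) holds, K gives O(~inform_patent).
Premise 4 is O(~summon_witness -> inform_patent); contrapositively O(~inform_patent -> summon_witness). Since O(~inform_patent) holds, K gives O(summon_witness).
With premise 6, O(summon_witness -> approve_backup), the K-axiom yields O(approve_backup).
So O(approve_backup) holds — approve_backup is obligatory. None of the other listed options is made obligatory by any chain of premises.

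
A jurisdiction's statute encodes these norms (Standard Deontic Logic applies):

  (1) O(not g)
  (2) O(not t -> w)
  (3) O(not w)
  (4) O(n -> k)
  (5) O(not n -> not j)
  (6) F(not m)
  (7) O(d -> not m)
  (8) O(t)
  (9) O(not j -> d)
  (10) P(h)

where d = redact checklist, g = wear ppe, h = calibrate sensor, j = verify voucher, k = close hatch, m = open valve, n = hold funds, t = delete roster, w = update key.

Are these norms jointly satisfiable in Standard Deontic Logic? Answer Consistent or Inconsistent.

Premise 2 is O(not t -> w), but O(not t) is not derivable from the premises, so it does not yield O(w).
So O(w) is not derivable, and the apparent clash with O(not w) does not arise.
A world satisfying every obligation exists (e.g. d=false, g=false, h=false, j=true, k=true, m=true, n=true, t=true, w=false); no atom is both obligatory and forbidden, so the set is consistent.

Consistent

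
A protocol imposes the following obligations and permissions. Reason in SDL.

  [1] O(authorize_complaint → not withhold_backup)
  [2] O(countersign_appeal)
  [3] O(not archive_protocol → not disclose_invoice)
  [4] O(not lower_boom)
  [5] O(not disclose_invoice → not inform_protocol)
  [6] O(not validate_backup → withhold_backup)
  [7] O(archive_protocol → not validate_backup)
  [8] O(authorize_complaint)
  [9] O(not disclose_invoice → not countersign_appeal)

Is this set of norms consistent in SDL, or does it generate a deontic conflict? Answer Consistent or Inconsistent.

Inconsistent

Premise 2 gives O(countersign_appeal).
The contrapositive of premise 9 (O(not disclose_invoice → not countersign_appeal)) is O(countersign_appeal → disclose_invoice), and O(countersign_appeal) is already established, so O(disclose_invoice).
The contrapositive of premise 3 (O(not archive_protocol → not disclose_invoice)) is O(disclose_invoice → archive_protocol), and O(disclose_invoice) is already established, so O(archive_protocol).
From O(archive_protocol) and premise 7, O(archive_protocol → not validate_backup), we obtain O(not validate_backup).
With premise 6, O(not validate_backup → withhold_backup), the K-axiom yields O(withhold_backup).
Premise 1 is O(authorize_complaint → not withhold_backup); contrapositively O(withhold_backup → not authorize_complaint). Since O(withhold_backup) holds, K gives O(not authorize_complaint).
Yet premise 8 states O(authorize_complaint).
We now have both O(not authorize_complaint) and O(authorize_complaint) — authorize_complaint is simultaneously obligatory and forbidden, violating the D-axiom.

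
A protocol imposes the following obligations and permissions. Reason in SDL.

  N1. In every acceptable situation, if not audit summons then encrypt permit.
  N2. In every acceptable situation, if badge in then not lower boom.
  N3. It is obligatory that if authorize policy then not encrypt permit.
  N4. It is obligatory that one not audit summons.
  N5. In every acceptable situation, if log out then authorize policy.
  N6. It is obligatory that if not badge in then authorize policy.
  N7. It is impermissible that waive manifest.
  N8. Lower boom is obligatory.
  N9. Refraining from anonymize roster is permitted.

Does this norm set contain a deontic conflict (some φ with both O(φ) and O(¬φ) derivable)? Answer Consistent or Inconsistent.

Inconsistent

From premise 8 we have O(lower_boom).
The contrapositive of premise 2 (O(badge_in → ¬lower_boom)) is O(lower_boom → ¬badge_in), and O(lower_boom) is already established, so O(¬badge_in).
Premise 6 is O(¬badge_in → authorize_policy); since O(¬badge_in), deontic closure gives O(authorize_policy).
Applying K to premise 3 (O(authorize_policy → ¬encrypt_permit)) and O(authorize_policy) yields O(¬encrypt_permit).
Premise 1 is O(¬audit_summons → encrypt_permit); contrapositively O(¬encrypt_permit → audit_summons). Since O(¬encrypt_permit) holds, K gives O(audit_summons).
Yet premise 4 states O(¬audit_summons).
We now have both O(audit_summons) and O(¬audit_summons) — audit_summons is simultaneously obligatory and forbidden, violating the D-axiom.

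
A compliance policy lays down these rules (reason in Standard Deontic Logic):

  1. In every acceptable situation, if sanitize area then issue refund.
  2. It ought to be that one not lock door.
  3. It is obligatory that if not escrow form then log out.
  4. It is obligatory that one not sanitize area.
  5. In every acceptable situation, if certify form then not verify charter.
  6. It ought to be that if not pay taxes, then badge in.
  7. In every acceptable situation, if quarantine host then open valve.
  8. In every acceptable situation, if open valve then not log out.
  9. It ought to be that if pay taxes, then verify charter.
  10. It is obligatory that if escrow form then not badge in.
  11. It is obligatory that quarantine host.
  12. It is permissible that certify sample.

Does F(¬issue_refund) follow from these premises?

Premise 1 is O(sanitize_area → issue_refund), but O(sanitize_area) is not derivable from the premises, so it does not yield O(issue_refund).
No other premise forces O(issue_refund). An ideal world satisfying every premise can still have ¬issue_refund true, so F(¬issue_refund) is not derivable.

No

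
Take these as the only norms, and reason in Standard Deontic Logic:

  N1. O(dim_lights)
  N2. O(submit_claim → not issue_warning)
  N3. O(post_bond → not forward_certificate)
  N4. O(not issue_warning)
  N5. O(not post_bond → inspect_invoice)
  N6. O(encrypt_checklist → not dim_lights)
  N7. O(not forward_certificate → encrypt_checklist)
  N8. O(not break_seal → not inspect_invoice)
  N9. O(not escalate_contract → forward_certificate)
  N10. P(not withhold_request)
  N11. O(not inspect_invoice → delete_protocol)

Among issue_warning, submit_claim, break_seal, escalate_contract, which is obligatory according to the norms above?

Premise 1 states O(dim_lights) outright.
Premise 6, O(encrypt_checklist → not dim_lights), contraposes to O(dim_lights → not encrypt_checklist); with O(dim_lights) we get O(not encrypt_checklist).
Premise 7, O(not forward_certificate → encrypt_checklist), contraposes to O(not encrypt_checklist → forward_certificate); with O(not encrypt_checklist) we get O(forward_certificate).
Premise 3 is O(post_bond → not forward_certificate); contrapositively O(forward_certificate → not post_bond). Since O(forward_certificate) holds, K gives O(not post_bond).
Premise 5 is O(not post_bond → inspect_invoice); since O(not post_bond), deontic closure gives O(inspect_invoice).
Premise 8 is O(not break_seal → not inspect_invoice); contrapositively O(inspect_invoice → break_seal). Since O(inspect_invoice) holds, K gives O(break_seal).
So O(break_seal) holds — break_seal is obligatory. None of the other listed options is made obligatory by any chain of premises.

break_seal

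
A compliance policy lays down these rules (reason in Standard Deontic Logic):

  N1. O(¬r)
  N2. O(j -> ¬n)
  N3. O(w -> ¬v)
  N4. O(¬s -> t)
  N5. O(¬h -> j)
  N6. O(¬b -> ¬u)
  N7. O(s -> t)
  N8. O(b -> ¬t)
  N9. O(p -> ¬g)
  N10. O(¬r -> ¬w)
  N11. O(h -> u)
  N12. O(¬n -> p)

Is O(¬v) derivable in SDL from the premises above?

Premise 3 is O(w -> ¬v), but O(w) is not derivable from the premises, so it does not yield O(¬v).
No other premise forces O(¬v). An ideal world satisfying every premise can still have ¬v false, so O(¬v) is not derivable.

No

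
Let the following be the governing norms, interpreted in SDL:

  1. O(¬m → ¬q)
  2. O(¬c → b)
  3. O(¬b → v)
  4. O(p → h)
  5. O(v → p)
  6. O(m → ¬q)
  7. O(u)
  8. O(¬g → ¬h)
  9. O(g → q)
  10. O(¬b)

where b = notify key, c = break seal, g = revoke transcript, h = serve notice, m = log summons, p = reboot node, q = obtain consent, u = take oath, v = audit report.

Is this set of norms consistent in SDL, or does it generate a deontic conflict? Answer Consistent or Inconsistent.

Inconsistent

Premises 6 and 1 cover both cases: O(m → ¬q) and O(¬m → ¬q). Since m ∨ ¬m is a tautology, O(¬q) follows.
Premise 9, O(g → q), contraposes to O(¬q → ¬g); with O(¬q) we get O(¬g).
Premise 8 is O(¬g → ¬h); since O(¬g), deontic closure gives O(¬h).
Premise 4, O(p → h), contraposes to O(¬h → ¬p); with O(¬h) we get O(¬p).
The contrapositive of premise 5 (O(v → p)) is O(¬p → ¬v), and O(¬p) is already established, so O(¬v).
The contrapositive of premise 3 (O(¬b → v)) is O(¬v → b), and O(¬v) is already established, so O(b).
But premise 10 directly asserts O(¬b).
We now have both O(b) and O(¬b) — b is simultaneously obligatory and forbidden, violating the D-axiom.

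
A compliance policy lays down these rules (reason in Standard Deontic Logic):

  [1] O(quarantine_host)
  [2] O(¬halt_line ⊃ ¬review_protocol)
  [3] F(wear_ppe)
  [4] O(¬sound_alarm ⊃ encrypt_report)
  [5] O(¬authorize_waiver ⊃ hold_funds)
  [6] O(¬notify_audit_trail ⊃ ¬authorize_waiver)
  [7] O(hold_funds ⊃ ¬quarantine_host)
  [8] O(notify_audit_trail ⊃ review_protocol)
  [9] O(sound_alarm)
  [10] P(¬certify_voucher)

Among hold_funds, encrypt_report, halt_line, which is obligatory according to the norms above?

Premise 1 states O(quarantine_host) outright.
The contrapositive of premise 7 (O(hold_funds ⊃ ¬quarantine_host)) is O(quarantine_host ⊃ ¬hold_funds), and O(quarantine_host) is already established, so O(¬hold_funds).
The contrapositive of premise 5 (O(¬authorize_waiver ⊃ hold_funds)) is O(¬hold_funds ⊃ authorize_waiver), and O(¬hold_funds) is already established, so O(authorize_waiver).
Premise 6, O(¬notify_audit_trail ⊃ ¬authorize_waiver), contraposes to O(authorize_waiver ⊃ notify_audit_trail); with O(authorize_waiver) we get O(notify_audit_trail).
Applying K to premise 8 (O(notify_audit_trail ⊃ review_protocol)) and O(notify_audit_trail) yields O(review_protocol).
Premise 2 is O(¬halt_line ⊃ ¬review_protocol); contrapositively O(review_protocol ⊃ halt_line). Since O(review_protocol) holds, K gives O(halt_line).
So O(halt_line) holds — halt_line is obligatory. None of the other listed options is made obligatory by any chain of premises.

halt_line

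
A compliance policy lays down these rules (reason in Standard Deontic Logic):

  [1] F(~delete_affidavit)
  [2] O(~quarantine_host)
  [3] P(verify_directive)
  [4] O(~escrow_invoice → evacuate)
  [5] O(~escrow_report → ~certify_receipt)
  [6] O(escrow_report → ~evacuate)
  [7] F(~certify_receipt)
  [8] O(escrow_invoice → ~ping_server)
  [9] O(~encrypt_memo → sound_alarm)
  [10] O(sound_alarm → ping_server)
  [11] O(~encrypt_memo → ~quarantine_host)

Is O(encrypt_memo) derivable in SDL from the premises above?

Yes

Premise 7 is F(~certify_receipt), i.e. O(certify_receipt).
Premise 5 is O(~escrow_report → ~certify_receipt); contrapositively O(certify_receipt → escrow_report). Since O(certify_receipt) holds, K gives O(escrow_report).
Premise 6 is O(escrow_report → ~evacuate); since O(escrow_report), deontic closure gives O(~evacuate).
The contrapositive of premise 4 (O(~escrow_invoice → evacuate)) is O(~evacuate → escrow_invoice), and O(~evacuate) is already established, so O(escrow_invoice).
From O(escrow_invoice) and premise 8, O(escrow_invoice → ~ping_server), we obtain O(~ping_server).
Premise 10, O(sound_alarm → ping_server), contraposes to O(~ping_server → ~sound_alarm); with O(~ping_server) we get O(~sound_alarm).
The contrapositive of premise 9 (O(~encrypt_memo → sound_alarm)) is O(~sound_alarm → encrypt_memo), and O(~sound_alarm) is already established, so O(encrypt_memo).
Premises 1, 2, 3, 11 do not contribute to this derivation.
So O(encrypt_memo) follows.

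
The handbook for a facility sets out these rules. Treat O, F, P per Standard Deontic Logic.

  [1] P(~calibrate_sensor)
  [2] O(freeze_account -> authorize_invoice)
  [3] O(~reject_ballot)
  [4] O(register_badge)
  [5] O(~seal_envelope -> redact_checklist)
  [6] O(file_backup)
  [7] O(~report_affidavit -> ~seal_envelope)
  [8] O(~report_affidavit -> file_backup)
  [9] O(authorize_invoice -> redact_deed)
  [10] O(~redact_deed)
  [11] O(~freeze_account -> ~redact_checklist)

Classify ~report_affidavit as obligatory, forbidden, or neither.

Premise 10 states O(~redact_deed) outright.
Premise 9, O(authorize_invoice -> redact_deed), contraposes to O(~redact_deed -> ~authorize_invoice); with O(~redact_deed) we get O(~authorize_invoice).
Premise 2, O(freeze_account -> authorize_invoice), contraposes to O(~authorize_invoice -> ~freeze_account); with O(~authorize_invoice) we get O(~freeze_account).
From O(~freeze_account) and premise 11, O(~freeze_account -> ~redact_checklist), we obtain O(~redact_checklist).
The contrapositive of premise 5 (O(~seal_envelope -> redact_checklist)) is O(~redact_checklist -> seal_envelope), and O(~redact_checklist) is already established, so O(seal_envelope).
The contrapositive of premise 7 (O(~report_affidavit -> ~seal_envelope)) is O(seal_envelope -> report_affidavit), and O(seal_envelope) is already established, so O(report_affidavit).
Premises 1, 3, 4, 6, 8 do not contribute to this derivation.
Thus O(report_affidavit), which is F(~report_affidavit): ~report_affidavit is forbidden.

Forbidden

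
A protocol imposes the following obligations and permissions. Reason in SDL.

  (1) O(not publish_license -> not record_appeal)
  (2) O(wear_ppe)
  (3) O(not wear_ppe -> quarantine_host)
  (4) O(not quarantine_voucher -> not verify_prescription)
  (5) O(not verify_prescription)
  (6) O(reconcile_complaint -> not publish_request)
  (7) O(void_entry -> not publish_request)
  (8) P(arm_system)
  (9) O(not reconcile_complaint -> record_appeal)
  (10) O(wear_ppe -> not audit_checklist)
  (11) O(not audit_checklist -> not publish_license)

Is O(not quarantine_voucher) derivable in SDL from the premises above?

No

Premise 4 is O(not quarantine_voucher -> not verify_prescription); even if O(not verify_prescription) held, inferring O(not quarantine_voucher) would be affirming the consequent — invalid.
No other premise forces O(not quarantine_voucher). An ideal world satisfying every premise can still have not quarantine_voucher false, so O(not quarantine_voucher) is not derivable.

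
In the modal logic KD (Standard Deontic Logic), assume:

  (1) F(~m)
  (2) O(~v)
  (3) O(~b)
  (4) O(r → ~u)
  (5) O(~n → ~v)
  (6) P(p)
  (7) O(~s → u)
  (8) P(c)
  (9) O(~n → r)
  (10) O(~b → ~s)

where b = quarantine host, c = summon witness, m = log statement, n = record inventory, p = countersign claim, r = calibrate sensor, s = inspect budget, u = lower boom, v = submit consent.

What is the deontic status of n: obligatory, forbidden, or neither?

Obligatory

Premise 3 states O(~b) outright.
From O(~b) and premise 10, O(~b → ~s), we obtain O(~s).
With premise 7, O(~s → u), the K-axiom yields O(u).
The contrapositive of premise 4 (O(r → ~u)) is O(u → ~r), and O(u) is already established, so O(~r).
The contrapositive of premise 9 (O(~n → r)) is O(~r → n), and O(~r) is already established, so O(n).
Premises 1, 2, 5, 6, 8 do not contribute to this derivation.
Hence n is obligatory.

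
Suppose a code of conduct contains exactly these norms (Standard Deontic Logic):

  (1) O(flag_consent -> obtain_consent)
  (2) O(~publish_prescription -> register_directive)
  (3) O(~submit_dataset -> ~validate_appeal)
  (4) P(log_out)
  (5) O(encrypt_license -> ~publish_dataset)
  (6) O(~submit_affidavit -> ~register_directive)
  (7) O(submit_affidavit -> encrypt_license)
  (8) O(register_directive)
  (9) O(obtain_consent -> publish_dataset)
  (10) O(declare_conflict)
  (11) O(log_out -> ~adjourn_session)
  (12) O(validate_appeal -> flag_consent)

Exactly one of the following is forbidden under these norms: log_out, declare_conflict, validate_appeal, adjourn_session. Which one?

validate_appeal

Premise 8 gives O(register_directive).
The contrapositive of premise 6 (O(~submit_affidavit -> ~register_directive)) is O(register_directive -> submit_affidavit), and O(register_directive) is already established, so O(submit_affidavit).
Applying K to premise 7 (O(submit_affidavit -> encrypt_license)) and O(submit_affidavit) yields O(encrypt_license).
Applying K to premise 5 (O(encrypt_license -> ~publish_dataset)) and O(encrypt_license) yields O(~publish_dataset).
Premise 9 is O(obtain_consent -> publish_dataset); contrapositively O(~publish_dataset -> ~obtain_consent). Since O(~publish_dataset) holds, K gives O(~obtain_consent).
Premise 1, O(flag_consent -> obtain_consent), contraposes to O(~obtain_consent -> ~flag_consent); with O(~obtain_consent) we get O(~flag_consent).
Premise 12, O(validate_appeal -> flag_consent), contraposes to O(~flag_consent -> ~validate_appeal); with O(~flag_consent) we get O(~validate_appeal).
So O(~validate_appeal) holds, i.e. validate_appeal is forbidden. None of the other listed options is forbidden under the premises.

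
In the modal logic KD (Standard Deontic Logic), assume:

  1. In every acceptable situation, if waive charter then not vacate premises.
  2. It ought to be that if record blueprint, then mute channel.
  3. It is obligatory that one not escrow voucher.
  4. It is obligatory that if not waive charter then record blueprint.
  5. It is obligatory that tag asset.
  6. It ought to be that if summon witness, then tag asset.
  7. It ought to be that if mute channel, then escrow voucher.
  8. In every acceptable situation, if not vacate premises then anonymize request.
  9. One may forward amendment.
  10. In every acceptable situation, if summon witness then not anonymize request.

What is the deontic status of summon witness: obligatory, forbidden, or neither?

Forbidden

From premise 3 we have O(¬escrow_voucher).
Premise 7, O(mute_channel → escrow_voucher), contraposes to O(¬escrow_voucher → ¬mute_channel); with O(¬escrow_voucher) we get O(¬mute_channel).
Premise 2 is O(record_blueprint → mute_channel); contrapositively O(¬mute_channel → ¬record_blueprint). Since O(¬mute_channel) holds, K gives O(¬record_blueprint).
Premise 4 is O(¬waive_charter → record_blueprint); contrapositively O(¬record_blueprint → waive_charter). Since O(¬record_blueprint) holds, K gives O(waive_charter).
With premise 1, O(waive_charter → ¬vacate_premises), the K-axiom yields O(¬vacate_premises).
Premise 8 is O(¬vacate_premises → anonymize_request); since O(¬vacate_premises), deontic closure gives O(anonymize_request).
Premise 10 is O(summon_witness → ¬anonymize_request); contrapositively O(anonymize_request → ¬summon_witness). Since O(anonymize_request) holds, K gives O(¬summon_witness).
Premises 5, 6, 9 do not contribute to this derivation.
Thus O(¬summon_witness), which is F(summon_witness): summon_witness is forbidden.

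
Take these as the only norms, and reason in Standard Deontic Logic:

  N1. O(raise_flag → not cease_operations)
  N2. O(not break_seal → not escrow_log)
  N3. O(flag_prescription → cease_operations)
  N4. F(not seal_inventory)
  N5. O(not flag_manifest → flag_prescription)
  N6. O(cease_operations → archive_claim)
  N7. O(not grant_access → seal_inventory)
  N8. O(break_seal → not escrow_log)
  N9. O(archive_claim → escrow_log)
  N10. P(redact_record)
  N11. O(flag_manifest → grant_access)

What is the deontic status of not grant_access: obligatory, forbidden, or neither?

Forbidden

By case analysis on break_seal: premise 8 gives O(break_seal → not escrow_log) and premise 2 gives O(not break_seal → not escrow_log), so O(not escrow_log) either way.
The contrapositive of premise 9 (O(archive_claim → escrow_log)) is O(not escrow_log → not archive_claim), and O(not escrow_log) is already established, so O(not archive_claim).
Premise 6, O(cease_operations → archive_claim), contraposes to O(not archive_claim → not cease_operations); with O(not archive_claim) we get O(not cease_operations).
Premise 3, O(flag_prescription → cease_operations), contraposes to O(not cease_operations → not flag_prescription); with O(not cease_operations) we get O(not flag_prescription).
Premise 5, O(not flag_manifest → flag_prescription), contraposes to O(not flag_prescription → flag_manifest); with O(not flag_prescription) we get O(flag_manifest).
Premise 11 is O(flag_manifest → grant_access); since O(flag_manifest), deontic closure gives O(grant_access).
Premises 1, 4, 7, 10 do not contribute to this derivation.
Thus O(grant_access), which is F(not grant_access): not grant_access is forbidden.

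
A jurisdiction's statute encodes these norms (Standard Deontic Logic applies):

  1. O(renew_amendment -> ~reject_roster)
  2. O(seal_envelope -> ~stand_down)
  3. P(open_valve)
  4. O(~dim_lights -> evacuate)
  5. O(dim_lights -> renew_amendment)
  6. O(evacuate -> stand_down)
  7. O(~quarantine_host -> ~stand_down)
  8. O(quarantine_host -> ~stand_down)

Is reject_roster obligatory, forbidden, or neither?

Forbidden

By case analysis on quarantine_host: premise 8 gives O(quarantine_host -> ~stand_down) and premise 7 gives O(~quarantine_host -> ~stand_down), so O(~stand_down) either way.
Premise 6, O(evacuate -> stand_down), contraposes to O(~stand_down -> ~evacuate); with O(~stand_down) we get O(~evacuate).
Premise 4, O(~dim_lights -> evacuate), contraposes to O(~evacuate -> dim_lights); with O(~evacuate) we get O(dim_lights).
Applying K to premise 5 (O(dim_lights -> renew_amendment)) and O(dim_lights) yields O(renew_amendment).
With premise 1, O(renew_amendment -> ~reject_roster), the K-axiom yields O(~reject_roster).
Premises 2, 3 do not contribute to this derivation.
Thus O(~reject_roster), which is F(reject_roster): reject_roster is forbidden.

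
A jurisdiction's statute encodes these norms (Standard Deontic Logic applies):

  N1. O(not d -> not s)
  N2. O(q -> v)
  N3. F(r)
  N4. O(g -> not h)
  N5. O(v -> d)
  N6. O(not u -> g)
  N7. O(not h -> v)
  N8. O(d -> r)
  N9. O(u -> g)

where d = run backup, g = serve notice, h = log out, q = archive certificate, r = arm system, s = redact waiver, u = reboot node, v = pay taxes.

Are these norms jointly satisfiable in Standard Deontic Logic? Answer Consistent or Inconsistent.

By case analysis on not u: premise 6 gives O(not u -> g) and premise 9 gives O(u -> g), so O(g) either way.
From O(g) and premise 4, O(g -> not h), we obtain O(not h).
With premise 7, O(not h -> v), the K-axiom yields O(v).
With premise 5, O(v -> d), the K-axiom yields O(d).
From O(d) and premise 8, O(d -> r), we obtain O(r).
However, F(r) at premise 3 amounts to O(not r).
We now have both O(r) and O(not r) — r is simultaneously obligatory and forbidden, violating the D-axiom.

Inconsistent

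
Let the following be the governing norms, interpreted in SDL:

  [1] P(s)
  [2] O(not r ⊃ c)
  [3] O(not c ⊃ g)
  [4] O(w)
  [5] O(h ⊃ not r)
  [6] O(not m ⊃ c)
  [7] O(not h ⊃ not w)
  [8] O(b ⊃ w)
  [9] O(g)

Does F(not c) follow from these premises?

From premise 4 we have O(w).
Premise 7, O(not h ⊃ not w), contraposes to O(w ⊃ h); with O(w) we get O(h).
Premise 5 is O(h ⊃ not r); since O(h), deontic closure gives O(not r).
From O(not r) and premise 2, O(not r ⊃ c), we obtain O(c).
Premises 1, 3, 6, 8, 9 do not contribute to this derivation.
So O(c) holds, i.e. F(not c). The claim follows.

Yes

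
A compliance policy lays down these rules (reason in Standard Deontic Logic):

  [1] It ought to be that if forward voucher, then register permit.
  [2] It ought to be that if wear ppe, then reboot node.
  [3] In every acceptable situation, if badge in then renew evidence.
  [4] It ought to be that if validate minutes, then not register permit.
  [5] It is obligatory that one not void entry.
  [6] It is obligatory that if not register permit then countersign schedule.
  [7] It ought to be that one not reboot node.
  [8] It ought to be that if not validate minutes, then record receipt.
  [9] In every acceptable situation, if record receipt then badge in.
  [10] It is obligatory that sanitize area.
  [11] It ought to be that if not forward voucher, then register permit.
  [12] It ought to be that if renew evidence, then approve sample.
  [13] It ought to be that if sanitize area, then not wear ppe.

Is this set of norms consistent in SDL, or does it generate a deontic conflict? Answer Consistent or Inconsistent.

Consistent

Premise 2 is O(wear_ppe → reboot_node), but O(wear_ppe) is not derivable from the premises, so it does not yield O(reboot_node).
So O(reboot_node) is not derivable, and the apparent clash with O(¬reboot_node) does not arise.
A world satisfying every obligation exists (e.g. approve_sample=true, badge_in=true, countersign_schedule=false, forward_voucher=false, reboot_node=false, record_receipt=true, register_permit=true, renew_evidence=true, sanitize_area=true, validate_minutes=false, void_entry=false, wear_ppe=false); no atom is both obligatory and forbidden, so the set is consistent.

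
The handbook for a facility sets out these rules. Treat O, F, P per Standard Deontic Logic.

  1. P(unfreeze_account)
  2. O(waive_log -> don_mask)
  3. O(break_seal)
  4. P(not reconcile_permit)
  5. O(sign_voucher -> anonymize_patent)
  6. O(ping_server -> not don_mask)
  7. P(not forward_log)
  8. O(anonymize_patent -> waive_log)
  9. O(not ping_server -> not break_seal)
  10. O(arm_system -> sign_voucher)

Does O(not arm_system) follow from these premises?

Yes

From premise 3 we have O(break_seal).
Premise 9, O(not ping_server -> not break_seal), contraposes to O(break_seal -> ping_server); with O(break_seal) we get O(ping_server).
With premise 6, O(ping_server -> not don_mask), the K-axiom yields O(not don_mask).
The contrapositive of premise 2 (O(waive_log -> don_mask)) is O(not don_mask -> not waive_log), and O(not don_mask) is already established, so O(not waive_log).
Premise 8 is O(anonymize_patent -> waive_log); contrapositively O(not waive_log -> not anonymize_patent). Since O(not waive_log) holds, K gives O(not anonymize_patent).
Premise 5 is O(sign_voucher -> anonymize_patent); contrapositively O(not anonymize_patent -> not sign_voucher). Since O(not anonymize_patent) holds, K gives O(not sign_voucher).
Premise 10, O(arm_system -> sign_voucher), contraposes to O(not sign_voucher -> not arm_system); with O(not sign_voucher) we get O(not arm_system).
Premises 1, 4, 7 do not contribute to this derivation.
So O(not arm_system) follows.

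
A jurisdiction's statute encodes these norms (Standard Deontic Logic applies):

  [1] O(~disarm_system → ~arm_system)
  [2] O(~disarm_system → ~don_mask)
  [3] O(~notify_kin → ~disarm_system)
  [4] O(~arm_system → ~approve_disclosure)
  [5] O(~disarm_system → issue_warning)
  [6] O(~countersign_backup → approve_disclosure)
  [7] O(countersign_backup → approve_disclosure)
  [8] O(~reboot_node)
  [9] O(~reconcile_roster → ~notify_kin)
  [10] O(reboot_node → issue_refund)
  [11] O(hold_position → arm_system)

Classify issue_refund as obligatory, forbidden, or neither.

Neither

Premise 10 is O(reboot_node → issue_refund), but O(reboot_node) is not derivable from the premises, so it does not yield O(issue_refund).
No premise or chain of K-axiom applications forces O(issue_refund), and none forces O(~issue_refund). So issue_refund is neither obligatory nor forbidden under these norms.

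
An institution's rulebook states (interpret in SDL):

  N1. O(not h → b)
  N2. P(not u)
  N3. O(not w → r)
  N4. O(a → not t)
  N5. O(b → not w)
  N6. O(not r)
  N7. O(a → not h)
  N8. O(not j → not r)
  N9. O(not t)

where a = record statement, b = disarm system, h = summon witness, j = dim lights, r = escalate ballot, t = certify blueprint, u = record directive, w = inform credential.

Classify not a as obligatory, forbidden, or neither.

Obligatory

From premise 6 we have O(not r).
Premise 3 is O(not w → r); contrapositively O(not r → w). Since O(not r) holds, K gives O(w).
Premise 5 is O(b → not w); contrapositively O(w → not b). Since O(w) holds, K gives O(not b).
The contrapositive of premise 1 (O(not h → b)) is O(not b → h), and O(not b) is already established, so O(h).
Premise 7, O(a → not h), contraposes to O(h → not a); with O(h) we get O(not a).
Premises 2, 4, 8, 9 do not contribute to this derivation.
Hence not a is obligatory.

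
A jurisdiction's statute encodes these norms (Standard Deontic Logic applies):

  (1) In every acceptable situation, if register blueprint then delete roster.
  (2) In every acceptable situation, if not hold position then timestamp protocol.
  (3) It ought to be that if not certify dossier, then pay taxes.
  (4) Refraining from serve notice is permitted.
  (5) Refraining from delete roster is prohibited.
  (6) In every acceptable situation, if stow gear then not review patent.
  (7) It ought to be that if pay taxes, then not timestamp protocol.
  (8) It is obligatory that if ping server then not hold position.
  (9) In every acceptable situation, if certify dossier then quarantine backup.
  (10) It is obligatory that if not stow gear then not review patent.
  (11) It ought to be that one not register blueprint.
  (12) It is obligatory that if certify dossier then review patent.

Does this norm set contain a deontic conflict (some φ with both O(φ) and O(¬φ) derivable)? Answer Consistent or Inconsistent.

Consistent

Premise 1 is O(register_blueprint → delete_roster); even if O(delete_roster) held, inferring O(register_blueprint) would be affirming the consequent — invalid.
So O(register_blueprint) is not derivable, and the apparent clash with O(¬register_blueprint) does not arise.
A world satisfying every obligation exists (e.g. certify_dossier=false, delete_roster=true, hold_position=true, pay_taxes=true, ping_server=false, quarantine_backup=false, register_blueprint=false, review_patent=false, serve_notice=false, stow_gear=false, timestamp_protocol=false); no atom is both obligatory and forbidden, so the set is consistent.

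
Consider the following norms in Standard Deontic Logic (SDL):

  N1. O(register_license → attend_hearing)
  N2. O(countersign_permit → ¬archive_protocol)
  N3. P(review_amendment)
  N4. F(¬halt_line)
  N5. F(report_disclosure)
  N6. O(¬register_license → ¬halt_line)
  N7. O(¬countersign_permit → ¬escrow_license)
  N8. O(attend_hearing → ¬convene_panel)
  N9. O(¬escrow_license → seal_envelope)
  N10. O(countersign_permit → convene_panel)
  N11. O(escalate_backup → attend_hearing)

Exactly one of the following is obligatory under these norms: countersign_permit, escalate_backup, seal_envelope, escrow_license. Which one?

seal_envelope

Premise 4, F(¬halt_line), is equivalent to O(halt_line).
The contrapositive of premise 6 (O(¬register_license → ¬halt_line)) is O(halt_line → register_license), and O(halt_line) is already established, so O(register_license).
With premise 1, O(register_license → attend_hearing), the K-axiom yields O(attend_hearing).
From O(attend_hearing) and premise 8, O(attend_hearing → ¬convene_panel), we obtain O(¬convene_panel).
Premise 10 is O(countersign_permit → convene_panel); contrapositively O(¬convene_panel → ¬countersign_permit). Since O(¬convene_panel) holds, K gives O(¬countersign_permit).
Premise 7 is O(¬countersign_permit → ¬escrow_license); since O(¬countersign_permit), deontic closure gives O(¬escrow_license).
Premise 9 is O(¬escrow_license → seal_envelope); since O(¬escrow_license), deontic closure gives O(seal_envelope).
So O(seal_envelope) holds — seal_envelope is obligatory. None of the other listed options is made obligatory by any chain of premises.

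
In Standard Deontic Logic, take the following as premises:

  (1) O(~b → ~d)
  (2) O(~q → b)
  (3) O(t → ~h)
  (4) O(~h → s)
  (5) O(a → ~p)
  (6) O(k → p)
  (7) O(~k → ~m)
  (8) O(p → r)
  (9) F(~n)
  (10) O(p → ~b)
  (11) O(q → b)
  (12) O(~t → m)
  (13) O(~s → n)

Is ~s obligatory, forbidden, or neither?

Forbidden

Premises 2 and 11 are O(~q → b) and O(q → b); every ideal world satisfies ~q or q, so in either case b holds — hence O(b).
Premise 10, O(p → ~b), contraposes to O(b → ~p); with O(b) we get O(~p).
Premise 6 is O(k → p); contrapositively O(~p → ~k). Since O(~p) holds, K gives O(~k).
With premise 7, O(~k → ~m), the K-axiom yields O(~m).
The contrapositive of premise 12 (O(~t → m)) is O(~m → t), and O(~m) is already established, so O(t).
With premise 3, O(t → ~h), the K-axiom yields O(~h).
From O(~h) and premise 4, O(~h → s), we obtain O(s).
Premises 1, 5, 8, 9, 13 do not contribute to this derivation.
Thus O(s), which is F(~s): ~s is forbidden.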